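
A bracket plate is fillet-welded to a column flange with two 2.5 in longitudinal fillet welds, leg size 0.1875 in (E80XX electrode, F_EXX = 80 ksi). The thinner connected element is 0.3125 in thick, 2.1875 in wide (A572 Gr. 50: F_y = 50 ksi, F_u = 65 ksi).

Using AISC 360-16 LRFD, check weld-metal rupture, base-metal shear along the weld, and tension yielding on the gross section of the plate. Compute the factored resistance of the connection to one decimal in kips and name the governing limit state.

23.9 kips (weld metal governs)

Weld metal: throat = 0.707×0.1875 = 0.13256 in, L = 2×2.5 = 5 in. φR_n = 0.75 × 0.6 × 80 × 0.13256 × 5 = 23.9 kips.
Base metal shear (0.3125 in plate): yield φR_n = 1.0×0.6×50×0.3125×5 = 46.9 kips; rupture φR_n = 0.75×0.6×65×0.3125×5 = 45.7 kips; take 45.7 kips (rupture).
Tension yield (gross): A_g = 2.1875×0.3125 = 0.68359 in². φR_n = 0.90 × 50 × 0.68359 = 30.8 kips.
Governing: min(23.9, 45.7, 30.8) = 23.9 kips → weld metal.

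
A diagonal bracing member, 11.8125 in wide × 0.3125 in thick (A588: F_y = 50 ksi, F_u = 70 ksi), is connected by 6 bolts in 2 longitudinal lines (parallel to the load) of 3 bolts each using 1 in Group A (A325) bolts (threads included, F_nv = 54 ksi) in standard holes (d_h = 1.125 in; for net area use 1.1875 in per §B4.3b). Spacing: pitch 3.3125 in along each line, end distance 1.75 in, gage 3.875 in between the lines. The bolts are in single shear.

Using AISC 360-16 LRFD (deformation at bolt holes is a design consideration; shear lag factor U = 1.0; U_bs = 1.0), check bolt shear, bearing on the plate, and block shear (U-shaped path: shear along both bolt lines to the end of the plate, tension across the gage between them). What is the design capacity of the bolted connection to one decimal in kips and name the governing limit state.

150.5 kips (block shear governs)

Bolt shear: A_b = π(1)²/4 = 0.7854 in². φR_n = 0.75 × 54 × 0.7854 × 6 × 1 = 190.9 kips.
Bearing (0.3125 in plate, F_u = 70 ksi): end bolts L_c = 1.75 − 1.125/2 = 1.1875, R_n = min(1.2×1.1875×0.3125×70, 2.4×1×0.3125×70) = 31.172 kips/bolt; interior L_c = 3.3125 − 1.125 = 2.1875, R_n = 52.5 kips/bolt. φR_n = 0.75 × (2×31.172 + 4×52.5) = 204.3 kips.
Block shear: shear path 2×[1.75+2×3.3125] = 2×8.375 in, A_gv = 5.2344, A_nv = 2×(8.375 − 2.5×1.1875)×0.3125 = 3.3789 in²; tension across gage: (3.875 − 1×1.1875)×0.3125 = 0.83984 in². R_n = min(0.6×70×3.3789, 0.6×50×5.2344) + 1.0×70×0.83984 = min(141.91, 157.03) + 58.789 = 200.7 kips. φR_n = 0.75 × 200.7 = 150.5 kips.
Governing: min(190.9, 204.3, 150.5) = 150.5 kips → block shear.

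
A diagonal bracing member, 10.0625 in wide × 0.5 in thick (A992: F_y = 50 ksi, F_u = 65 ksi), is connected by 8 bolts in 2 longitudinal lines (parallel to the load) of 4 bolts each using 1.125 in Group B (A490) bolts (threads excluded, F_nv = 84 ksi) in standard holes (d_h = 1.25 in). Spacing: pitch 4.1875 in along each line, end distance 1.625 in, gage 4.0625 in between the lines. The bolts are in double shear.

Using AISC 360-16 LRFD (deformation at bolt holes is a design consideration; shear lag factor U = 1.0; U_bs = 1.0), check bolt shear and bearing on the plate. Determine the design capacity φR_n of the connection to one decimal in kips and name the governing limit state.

Bolt shear: A_b = π(1.125)²/4 = 0.99402 in². φR_n = 0.75 × 84 × 0.99402 × 8 × 2 = 1002.0 kips.
Bearing (0.5 in plate, F_u = 65 ksi): end bolts L_c = 1.625 − 1.25/2 = 1, R_n = min(1.2×1×0.5×65, 2.4×1.125×0.5×65) = 39 kips/bolt; interior L_c = 4.1875 − 1.25 = 2.9375, R_n = 87.75 kips/bolt. φR_n = 0.75 × (2×39 + 6×87.75) = 453.4 kips.
Governing: min(1002.0, 453.4) = 453.4 kips → bearing.

453.4 kips (bearing governs)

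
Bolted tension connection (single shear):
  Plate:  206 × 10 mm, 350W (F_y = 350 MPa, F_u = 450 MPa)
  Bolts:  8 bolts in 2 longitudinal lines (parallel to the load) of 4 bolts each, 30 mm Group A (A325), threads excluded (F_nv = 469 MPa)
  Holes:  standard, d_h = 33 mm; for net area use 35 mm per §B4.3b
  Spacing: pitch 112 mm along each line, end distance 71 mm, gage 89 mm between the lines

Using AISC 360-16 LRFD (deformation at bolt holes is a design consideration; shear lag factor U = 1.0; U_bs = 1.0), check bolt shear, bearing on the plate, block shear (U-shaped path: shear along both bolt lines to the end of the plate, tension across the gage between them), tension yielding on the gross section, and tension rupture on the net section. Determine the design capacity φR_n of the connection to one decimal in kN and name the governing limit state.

459.0 kN (net-section rupture governs)

Bolt shear: A_b = π(30)²/4 = 706.86 mm². φR_n = 0.75 × 469 × 706.86 × 8 × 1 = 1989.1 kN.
Bearing (10 mm plate, F_u = 450 MPa): end bolts L_c = 71 − 33/2 = 54.5, R_n = min(1.2×54.5×10×450, 2.4×30×10×450) = 294.3 kN/bolt; interior L_c = 112 − 33 = 79, R_n = 324 kN/bolt. φR_n = 0.75 × (2×294.3 + 6×324) = 1899.5 kN.
Block shear: shear path 2×[71+3×112] = 2×407 mm, A_gv = 8140, A_nv = 2×(407 − 3.5×35)×10 = 5690 mm²; tension across gage: (89 − 1×35)×10 = 540 mm². R_n = min(0.6×450×5690, 0.6×350×8140) + 1.0×450×540 = min(1536.3, 1709.4) + 243 = 1779.3 kN. φR_n = 0.75 × 1779.3 = 1334.5 kN.
Tension yield (gross): A_g = 206×10 = 2060 mm². φR_n = 0.90 × 350 × 2060 = 648.9 kN.
Tension rupture (net): A_n = (206 − 2×35)×10 = 1360 mm² (U = 1.0, A_e = A_n). φR_n = 0.75 × 450 × 1360 = 459.0 kN.
Governing: min(1989.1, 1899.5, 1334.5, 648.9, 459.0) = 459.0 kN → net-section rupture.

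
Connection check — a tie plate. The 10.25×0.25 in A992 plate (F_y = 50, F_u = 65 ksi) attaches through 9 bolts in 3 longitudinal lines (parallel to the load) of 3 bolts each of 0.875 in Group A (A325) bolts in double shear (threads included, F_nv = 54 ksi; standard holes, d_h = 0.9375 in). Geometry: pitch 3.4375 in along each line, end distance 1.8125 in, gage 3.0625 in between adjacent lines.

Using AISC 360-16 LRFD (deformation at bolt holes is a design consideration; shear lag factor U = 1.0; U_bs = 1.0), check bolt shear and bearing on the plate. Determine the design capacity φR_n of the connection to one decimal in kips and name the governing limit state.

212.5 kips (bearing governs)

Bolt shear: A_b = π(0.875)²/4 = 0.60132 in². φR_n = 0.75 × 54 × 0.60132 × 9 × 2 = 438.4 kips.
Bearing (0.25 in plate, F_u = 65 ksi): end bolts L_c = 1.8125 − 0.9375/2 = 1.34375, R_n = min(1.2×1.34375×0.25×65, 2.4×0.875×0.25×65) = 26.203 kips/bolt; interior L_c = 3.4375 − 0.9375 = 2.5, R_n = 34.125 kips/bolt. φR_n = 0.75 × (3×26.203 + 6×34.125) = 212.5 kips.
Governing: min(438.4, 212.5) = 212.5 kips → bearing.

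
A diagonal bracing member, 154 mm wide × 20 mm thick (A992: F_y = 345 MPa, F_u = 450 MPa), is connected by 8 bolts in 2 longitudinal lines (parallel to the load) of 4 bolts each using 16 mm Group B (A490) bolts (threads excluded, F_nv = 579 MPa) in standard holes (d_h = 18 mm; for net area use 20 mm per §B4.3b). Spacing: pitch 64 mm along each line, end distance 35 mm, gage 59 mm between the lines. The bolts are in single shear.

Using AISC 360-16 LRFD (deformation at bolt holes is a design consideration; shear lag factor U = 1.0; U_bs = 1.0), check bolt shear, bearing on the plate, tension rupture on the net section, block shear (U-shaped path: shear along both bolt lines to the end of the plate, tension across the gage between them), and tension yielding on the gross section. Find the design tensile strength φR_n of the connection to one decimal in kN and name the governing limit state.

698.5 kN (bolt shear governs)

Bolt shear: A_b = π(16)²/4 = 201.06 mm². φR_n = 0.75 × 579 × 201.06 × 8 × 1 = 698.5 kN.
Bearing (20 mm plate, F_u = 450 MPa): end bolts L_c = 35 − 18/2 = 26, R_n = min(1.2×26×20×450, 2.4×16×20×450) = 280.8 kN/bolt; interior L_c = 64 − 18 = 46, R_n = 345.6 kN/bolt. φR_n = 0.75 × (2×280.8 + 6×345.6) = 1976.4 kN.
Tension rupture (net): A_n = (154 − 2×20)×20 = 2280 mm² (U = 1.0, A_e = A_n). φR_n = 0.75 × 450 × 2280 = 769.5 kN.
Block shear: shear path 2×[35+3×64] = 2×227 mm, A_gv = 9080, A_nv = 2×(227 − 3.5×20)×20 = 6280 mm²; tension across gage: (59 − 1×20)×20 = 780 mm². R_n = min(0.6×450×6280, 0.6×345×9080) + 1.0×450×780 = min(1695.6, 1879.6) + 351 = 2046.6 kN. φR_n = 0.75 × 2046.6 = 1535.0 kN.
Tension yield (gross): A_g = 154×20 = 3080 mm². φR_n = 0.90 × 345 × 3080 = 956.3 kN.
Governing: min(698.5, 1976.4, 769.5, 1535.0, 956.3) = 698.5 kN → bolt shear.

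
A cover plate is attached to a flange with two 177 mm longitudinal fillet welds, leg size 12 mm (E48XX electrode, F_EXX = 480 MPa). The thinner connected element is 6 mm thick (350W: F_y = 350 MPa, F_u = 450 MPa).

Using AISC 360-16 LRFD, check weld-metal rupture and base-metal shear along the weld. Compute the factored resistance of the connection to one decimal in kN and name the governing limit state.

Weld metal: throat = 0.707×12 = 8.484 mm, L = 2×177 = 354 mm. φR_n = 0.75 × 0.6 × 480 × 8.484 × 354 = 648.7 kN.
Base metal shear (6 mm plate): yield φR_n = 1.0×0.6×350×6×354 = 446.0 kN; rupture φR_n = 0.75×0.6×450×6×354 = 430.1 kN; take 430.1 kN (rupture).
Governing: min(648.7, 430.1) = 430.1 kN → base-metal shear.

430.1 kN (base-metal shear governs)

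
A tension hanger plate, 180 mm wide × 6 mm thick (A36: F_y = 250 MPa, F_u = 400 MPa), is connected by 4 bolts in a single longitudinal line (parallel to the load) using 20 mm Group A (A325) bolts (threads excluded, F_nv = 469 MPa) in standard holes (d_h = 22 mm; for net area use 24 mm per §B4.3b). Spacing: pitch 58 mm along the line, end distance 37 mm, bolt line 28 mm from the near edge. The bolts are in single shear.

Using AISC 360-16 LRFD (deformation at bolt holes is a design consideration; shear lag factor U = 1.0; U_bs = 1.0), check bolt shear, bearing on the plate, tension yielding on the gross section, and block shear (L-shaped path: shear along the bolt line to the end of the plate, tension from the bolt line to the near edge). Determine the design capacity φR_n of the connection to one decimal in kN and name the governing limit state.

Bolt shear: A_b = π(20)²/4 = 314.16 mm². φR_n = 0.75 × 469 × 314.16 × 4 × 1 = 442.0 kN.
Bearing (6 mm plate, F_u = 400 MPa): end bolts L_c = 37 − 22/2 = 26, R_n = min(1.2×26×6×400, 2.4×20×6×400) = 74.88 kN/bolt; interior L_c = 58 − 22 = 36, R_n = 103.68 kN/bolt. φR_n = 0.75 × (1×74.88 + 3×103.68) = 289.4 kN.
Tension yield (gross): A_g = 180×6 = 1080 mm². φR_n = 0.90 × 250 × 1080 = 243.0 kN.
Block shear: shear path 1×[37+3×58] = 1×211 mm, A_gv = 1266, A_nv = 1×(211 − 3.5×24)×6 = 762 mm²; tension to near edge: (28 − 0.5×24)×6 = 96 mm². R_n = min(0.6×400×762, 0.6×250×1266) + 1.0×400×96 = min(182.88, 189.9) + 38.4 = 221.28 kN. φR_n = 0.75 × 221.28 = 166.0 kN.
Governing: min(442.0, 289.4, 243.0, 166.0) = 166.0 kN → block shear.

166.0 kN (block shear governs)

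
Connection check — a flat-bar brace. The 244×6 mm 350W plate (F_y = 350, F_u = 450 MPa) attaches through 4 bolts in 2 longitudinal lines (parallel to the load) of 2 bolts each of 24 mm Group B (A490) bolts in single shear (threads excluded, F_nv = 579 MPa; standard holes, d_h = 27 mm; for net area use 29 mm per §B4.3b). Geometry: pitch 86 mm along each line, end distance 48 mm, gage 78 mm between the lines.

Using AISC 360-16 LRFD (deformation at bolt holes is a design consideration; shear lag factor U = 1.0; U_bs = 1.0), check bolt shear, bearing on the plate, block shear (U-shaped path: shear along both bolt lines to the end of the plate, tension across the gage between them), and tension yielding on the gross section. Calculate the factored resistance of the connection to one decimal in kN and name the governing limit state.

Bolt shear: A_b = π(24)²/4 = 452.39 mm². φR_n = 0.75 × 579 × 452.39 × 4 × 1 = 785.8 kN.
Bearing (6 mm plate, F_u = 450 MPa): end bolts L_c = 48 − 27/2 = 34.5, R_n = min(1.2×34.5×6×450, 2.4×24×6×450) = 111.78 kN/bolt; interior L_c = 86 − 27 = 59, R_n = 155.52 kN/bolt. φR_n = 0.75 × (2×111.78 + 2×155.52) = 401.0 kN.
Block shear: shear path 2×[48+1×86] = 2×134 mm, A_gv = 1608, A_nv = 2×(134 − 1.5×29)×6 = 1086 mm²; tension across gage: (78 − 1×29)×6 = 294 mm². R_n = min(0.6×450×1086, 0.6×350×1608) + 1.0×450×294 = min(293.22, 337.68) + 132.3 = 425.52 kN. φR_n = 0.75 × 425.52 = 319.1 kN.
Tension yield (gross): A_g = 244×6 = 1464 mm². φR_n = 0.90 × 350 × 1464 = 461.2 kN.
Governing: min(785.8, 401.0, 319.1, 461.2) = 319.1 kN → block shear.

319.1 kN (block shear governs)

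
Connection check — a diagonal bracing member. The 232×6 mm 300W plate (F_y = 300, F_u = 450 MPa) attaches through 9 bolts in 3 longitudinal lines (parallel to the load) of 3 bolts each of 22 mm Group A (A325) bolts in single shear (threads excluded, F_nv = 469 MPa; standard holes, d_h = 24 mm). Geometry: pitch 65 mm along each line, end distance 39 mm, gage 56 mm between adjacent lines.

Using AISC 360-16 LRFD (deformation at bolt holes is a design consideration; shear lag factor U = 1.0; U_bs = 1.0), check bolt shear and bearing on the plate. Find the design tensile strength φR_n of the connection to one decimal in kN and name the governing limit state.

Bolt shear: A_b = π(22)²/4 = 380.13 mm². φR_n = 0.75 × 469 × 380.13 × 9 × 1 = 1203.4 kN.
Bearing (6 mm plate, F_u = 450 MPa): end bolts L_c = 39 − 24/2 = 27, R_n = min(1.2×27×6×450, 2.4×22×6×450) = 87.48 kN/bolt; interior L_c = 65 − 24 = 41, R_n = 132.84 kN/bolt. φR_n = 0.75 × (3×87.48 + 6×132.84) = 794.6 kN.
Governing: min(1203.4, 794.6) = 794.6 kN → bearing.

794.6 kN (bearing governs)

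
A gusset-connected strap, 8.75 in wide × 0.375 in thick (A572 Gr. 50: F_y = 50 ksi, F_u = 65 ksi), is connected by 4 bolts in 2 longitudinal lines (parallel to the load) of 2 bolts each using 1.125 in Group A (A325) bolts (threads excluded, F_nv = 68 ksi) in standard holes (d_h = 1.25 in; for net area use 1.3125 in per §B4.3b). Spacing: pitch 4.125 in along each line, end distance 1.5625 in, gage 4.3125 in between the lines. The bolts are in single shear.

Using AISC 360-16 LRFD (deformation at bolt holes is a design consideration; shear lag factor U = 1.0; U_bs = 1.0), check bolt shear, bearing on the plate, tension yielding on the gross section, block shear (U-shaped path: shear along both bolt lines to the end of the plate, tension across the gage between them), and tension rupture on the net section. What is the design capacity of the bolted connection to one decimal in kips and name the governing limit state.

Bolt shear: A_b = π(1.125)²/4 = 0.99402 in². φR_n = 0.75 × 68 × 0.99402 × 4 × 1 = 202.8 kips.
Bearing (0.375 in plate, F_u = 65 ksi): end bolts L_c = 1.5625 − 1.25/2 = 0.9375, R_n = min(1.2×0.9375×0.375×65, 2.4×1.125×0.375×65) = 27.422 kips/bolt; interior L_c = 4.125 − 1.25 = 2.875, R_n = 65.813 kips/bolt. φR_n = 0.75 × (2×27.422 + 2×65.813) = 139.9 kips.
Tension yield (gross): A_g = 8.75×0.375 = 3.2813 in². φR_n = 0.90 × 50 × 3.2813 = 147.7 kips.
Block shear: shear path 2×[1.5625+1×4.125] = 2×5.6875 in, A_gv = 4.2656, A_nv = 2×(5.6875 − 1.5×1.3125)×0.375 = 2.7891 in²; tension across gage: (4.3125 − 1×1.3125)×0.375 = 1.125 in². R_n = min(0.6×65×2.7891, 0.6×50×4.2656) + 1.0×65×1.125 = min(108.77, 127.97) + 73.125 = 181.9 kips. φR_n = 0.75 × 181.9 = 136.4 kips.
Tension rupture (net): A_n = (8.75 − 2×1.3125)×0.375 = 2.2969 in² (U = 1.0, A_e = A_n). φR_n = 0.75 × 65 × 2.2969 = 112.0 kips.
Governing: min(202.8, 139.9, 147.7, 136.4, 112.0) = 112.0 kips → net-section rupture.

112.0 kips (net-section rupture governs)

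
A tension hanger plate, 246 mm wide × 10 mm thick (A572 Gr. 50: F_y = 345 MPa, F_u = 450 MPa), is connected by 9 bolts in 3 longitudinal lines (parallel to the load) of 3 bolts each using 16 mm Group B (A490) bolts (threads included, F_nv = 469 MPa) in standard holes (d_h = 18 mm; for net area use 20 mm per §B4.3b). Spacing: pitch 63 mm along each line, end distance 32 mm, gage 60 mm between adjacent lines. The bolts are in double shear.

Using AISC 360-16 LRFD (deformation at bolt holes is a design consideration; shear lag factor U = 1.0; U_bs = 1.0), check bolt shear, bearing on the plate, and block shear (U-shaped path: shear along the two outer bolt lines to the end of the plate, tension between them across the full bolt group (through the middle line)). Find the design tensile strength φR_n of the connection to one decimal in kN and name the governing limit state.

707.4 kN (block shear governs)

Bolt shear: A_b = π(16)²/4 = 201.06 mm². φR_n = 0.75 × 469 × 201.06 × 9 × 2 = 1273.0 kN.
Bearing (10 mm plate, F_u = 450 MPa): end bolts L_c = 32 − 18/2 = 23, R_n = min(1.2×23×10×450, 2.4×16×10×450) = 124.2 kN/bolt; interior L_c = 63 − 18 = 45, R_n = 172.8 kN/bolt. φR_n = 0.75 × (3×124.2 + 6×172.8) = 1057.1 kN.
Block shear: shear path 2×[32+2×63] = 2×158 mm, A_gv = 3160, A_nv = 2×(158 − 2.5×20)×10 = 2160 mm²; tension across gage: (120 − 2×20)×10 = 800 mm². R_n = min(0.6×450×2160, 0.6×345×3160) + 1.0×450×800 = min(583.2, 654.12) + 360 = 943.2 kN. φR_n = 0.75 × 943.2 = 707.4 kN.
Governing: min(1273.0, 1057.1, 707.4) = 707.4 kN → block shear.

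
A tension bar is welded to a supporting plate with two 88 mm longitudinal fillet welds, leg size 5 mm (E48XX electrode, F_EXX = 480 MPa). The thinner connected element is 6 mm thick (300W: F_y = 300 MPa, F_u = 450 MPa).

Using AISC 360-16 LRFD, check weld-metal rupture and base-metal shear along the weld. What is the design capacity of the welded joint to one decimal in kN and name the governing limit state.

Weld metal: throat = 0.707×5 = 3.535 mm, L = 2×88 = 176 mm. φR_n = 0.75 × 0.6 × 480 × 3.535 × 176 = 134.4 kN.
Base metal shear (6 mm plate): yield φR_n = 1.0×0.6×300×6×176 = 190.1 kN; rupture φR_n = 0.75×0.6×450×6×176 = 213.8 kN; take 190.1 kN (yield).
Governing: min(134.4, 190.1) = 134.4 kN → weld metal.

134.4 kN (weld metal governs)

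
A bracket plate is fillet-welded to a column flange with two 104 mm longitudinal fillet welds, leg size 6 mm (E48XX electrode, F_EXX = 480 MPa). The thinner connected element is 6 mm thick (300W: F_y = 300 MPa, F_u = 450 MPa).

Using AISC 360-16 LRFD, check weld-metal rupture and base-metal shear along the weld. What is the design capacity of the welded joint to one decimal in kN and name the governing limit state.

190.6 kN (weld metal governs)

Weld metal: throat = 0.707×6 = 4.242 mm, L = 2×104 = 208 mm. φR_n = 0.75 × 0.6 × 480 × 4.242 × 208 = 190.6 kN.
Base metal shear (6 mm plate): yield φR_n = 1.0×0.6×300×6×208 = 224.6 kN; rupture φR_n = 0.75×0.6×450×6×208 = 252.7 kN; take 224.6 kN (yield).
Governing: min(190.6, 224.6) = 190.6 kN → weld metal.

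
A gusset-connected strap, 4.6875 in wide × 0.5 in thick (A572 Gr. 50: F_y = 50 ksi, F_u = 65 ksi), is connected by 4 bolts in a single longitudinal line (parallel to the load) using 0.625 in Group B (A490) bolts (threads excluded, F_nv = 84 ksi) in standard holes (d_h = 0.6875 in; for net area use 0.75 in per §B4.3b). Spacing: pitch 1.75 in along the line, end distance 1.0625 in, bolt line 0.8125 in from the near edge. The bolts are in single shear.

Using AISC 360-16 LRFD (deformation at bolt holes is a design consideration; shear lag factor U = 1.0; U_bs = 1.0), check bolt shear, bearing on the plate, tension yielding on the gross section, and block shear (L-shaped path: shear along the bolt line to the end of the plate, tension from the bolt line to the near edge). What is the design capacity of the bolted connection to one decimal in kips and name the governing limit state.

Bolt shear: A_b = π(0.625)²/4 = 0.3068 in². φR_n = 0.75 × 84 × 0.3068 × 4 × 1 = 77.3 kips.
Bearing (0.5 in plate, F_u = 65 ksi): end bolts L_c = 1.0625 − 0.6875/2 = 0.71875, R_n = min(1.2×0.71875×0.5×65, 2.4×0.625×0.5×65) = 28.031 kips/bolt; interior L_c = 1.75 − 0.6875 = 1.0625, R_n = 41.438 kips/bolt. φR_n = 0.75 × (1×28.031 + 3×41.438) = 114.3 kips.
Tension yield (gross): A_g = 4.6875×0.5 = 2.3438 in². φR_n = 0.90 × 50 × 2.3438 = 105.5 kips.
Block shear: shear path 1×[1.0625+3×1.75] = 1×6.3125 in, A_gv = 3.1563, A_nv = 1×(6.3125 − 3.5×0.75)×0.5 = 1.8438 in²; tension to near edge: (0.8125 − 0.5×0.75)×0.5 = 0.21875 in². R_n = min(0.6×65×1.8438, 0.6×50×3.1563) + 1.0×65×0.21875 = min(71.908, 94.689) + 14.219 = 86.127 kips. φR_n = 0.75 × 86.127 = 64.6 kips.
Governing: min(77.3, 114.3, 105.5, 64.6) = 64.6 kips → block shear.

64.6 kips (block shear governs)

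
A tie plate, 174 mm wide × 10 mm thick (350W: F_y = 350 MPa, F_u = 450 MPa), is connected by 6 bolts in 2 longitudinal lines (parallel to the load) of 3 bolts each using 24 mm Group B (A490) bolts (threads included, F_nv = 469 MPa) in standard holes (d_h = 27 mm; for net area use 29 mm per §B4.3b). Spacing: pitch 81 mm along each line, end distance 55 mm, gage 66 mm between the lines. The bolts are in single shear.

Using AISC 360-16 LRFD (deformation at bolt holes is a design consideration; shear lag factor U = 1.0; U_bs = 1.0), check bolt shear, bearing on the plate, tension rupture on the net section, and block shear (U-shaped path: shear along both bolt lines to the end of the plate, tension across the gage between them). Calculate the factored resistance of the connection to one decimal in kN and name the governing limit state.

391.5 kN (net-section rupture governs)

Bolt shear: A_b = π(24)²/4 = 452.39 mm². φR_n = 0.75 × 469 × 452.39 × 6 × 1 = 954.8 kN.
Bearing (10 mm plate, F_u = 450 MPa): end bolts L_c = 55 − 27/2 = 41.5, R_n = min(1.2×41.5×10×450, 2.4×24×10×450) = 224.1 kN/bolt; interior L_c = 81 − 27 = 54, R_n = 259.2 kN/bolt. φR_n = 0.75 × (2×224.1 + 4×259.2) = 1113.8 kN.
Tension rupture (net): A_n = (174 − 2×29)×10 = 1160 mm² (U = 1.0, A_e = A_n). φR_n = 0.75 × 450 × 1160 = 391.5 kN.
Block shear: shear path 2×[55+2×81] = 2×217 mm, A_gv = 4340, A_nv = 2×(217 − 2.5×29)×10 = 2890 mm²; tension across gage: (66 − 1×29)×10 = 370 mm². R_n = min(0.6×450×2890, 0.6×350×4340) + 1.0×450×370 = min(780.3, 911.4) + 166.5 = 946.8 kN. φR_n = 0.75 × 946.8 = 710.1 kN.
Governing: min(954.8, 1113.8, 391.5, 710.1) = 391.5 kN → net-section rupture.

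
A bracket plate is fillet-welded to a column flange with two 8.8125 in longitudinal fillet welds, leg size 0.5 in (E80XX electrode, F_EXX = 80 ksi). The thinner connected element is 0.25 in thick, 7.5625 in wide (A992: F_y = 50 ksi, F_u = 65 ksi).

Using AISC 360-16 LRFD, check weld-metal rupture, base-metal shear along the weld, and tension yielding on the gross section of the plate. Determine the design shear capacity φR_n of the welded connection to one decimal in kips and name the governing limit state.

Weld metal: throat = 0.707×0.5 = 0.3535 in, L = 2×8.8125 = 17.625 in. φR_n = 0.75 × 0.6 × 80 × 0.3535 × 17.625 = 224.3 kips.
Base metal shear (0.25 in plate): yield φR_n = 1.0×0.6×50×0.25×17.625 = 132.2 kips; rupture φR_n = 0.75×0.6×65×0.25×17.625 = 128.9 kips; take 128.9 kips (rupture).
Tension yield (gross): A_g = 7.5625×0.25 = 1.8906 in². φR_n = 0.90 × 50 × 1.8906 = 85.1 kips.
Governing: min(224.3, 128.9, 85.1) = 85.1 kips → gross-section yield.

85.1 kips (gross-section yield governs)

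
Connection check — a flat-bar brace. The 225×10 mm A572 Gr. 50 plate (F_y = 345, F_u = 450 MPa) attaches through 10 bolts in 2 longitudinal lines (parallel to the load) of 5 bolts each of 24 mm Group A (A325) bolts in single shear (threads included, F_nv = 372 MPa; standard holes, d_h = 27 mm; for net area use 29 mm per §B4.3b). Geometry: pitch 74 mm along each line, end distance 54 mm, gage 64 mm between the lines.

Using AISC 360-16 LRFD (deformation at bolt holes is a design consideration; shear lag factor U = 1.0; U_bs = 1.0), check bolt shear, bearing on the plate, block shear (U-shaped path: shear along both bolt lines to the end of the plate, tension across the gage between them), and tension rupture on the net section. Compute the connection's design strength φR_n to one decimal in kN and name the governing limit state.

563.6 kN (net-section rupture governs)

Bolt shear: A_b = π(24)²/4 = 452.39 mm². φR_n = 0.75 × 372 × 452.39 × 10 × 1 = 1262.2 kN.
Bearing (10 mm plate, F_u = 450 MPa): end bolts L_c = 54 − 27/2 = 40.5, R_n = min(1.2×40.5×10×450, 2.4×24×10×450) = 218.7 kN/bolt; interior L_c = 74 − 27 = 47, R_n = 253.8 kN/bolt. φR_n = 0.75 × (2×218.7 + 8×253.8) = 1850.9 kN.
Block shear: shear path 2×[54+4×74] = 2×350 mm, A_gv = 7000, A_nv = 2×(350 − 4.5×29)×10 = 4390 mm²; tension across gage: (64 − 1×29)×10 = 350 mm². R_n = min(0.6×450×4390, 0.6×345×7000) + 1.0×450×350 = min(1185.3, 1449) + 157.5 = 1342.8 kN. φR_n = 0.75 × 1342.8 = 1007.1 kN.
Tension rupture (net): A_n = (225 − 2×29)×10 = 1670 mm² (U = 1.0, A_e = A_n). φR_n = 0.75 × 450 × 1670 = 563.6 kN.
Governing: min(1262.2, 1850.9, 1007.1, 563.6) = 563.6 kN → net-section rupture.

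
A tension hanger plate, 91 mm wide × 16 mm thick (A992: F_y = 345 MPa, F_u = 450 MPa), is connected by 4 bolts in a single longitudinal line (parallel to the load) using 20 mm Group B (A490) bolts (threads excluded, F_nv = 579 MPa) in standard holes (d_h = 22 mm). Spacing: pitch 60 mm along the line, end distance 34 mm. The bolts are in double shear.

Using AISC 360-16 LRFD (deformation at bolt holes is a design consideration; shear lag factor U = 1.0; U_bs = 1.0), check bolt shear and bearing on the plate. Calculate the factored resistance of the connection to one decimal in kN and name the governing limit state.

Bolt shear: A_b = π(20)²/4 = 314.16 mm². φR_n = 0.75 × 579 × 314.16 × 4 × 2 = 1091.4 kN.
Bearing (16 mm plate, F_u = 450 MPa): end bolts L_c = 34 − 22/2 = 23, R_n = min(1.2×23×16×450, 2.4×20×16×450) = 198.72 kN/bolt; interior L_c = 60 − 22 = 38, R_n = 328.32 kN/bolt. φR_n = 0.75 × (1×198.72 + 3×328.32) = 887.8 kN.
Governing: min(1091.4, 887.8) = 887.8 kN → bearing.

887.8 kN (bearing governs)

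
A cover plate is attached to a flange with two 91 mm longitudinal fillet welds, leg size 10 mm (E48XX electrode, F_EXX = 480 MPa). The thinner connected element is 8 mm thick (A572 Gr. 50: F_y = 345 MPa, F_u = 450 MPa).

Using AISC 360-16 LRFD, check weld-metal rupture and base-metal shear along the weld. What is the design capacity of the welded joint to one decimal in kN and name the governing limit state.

Weld metal: throat = 0.707×10 = 7.07 mm, L = 2×91 = 182 mm. φR_n = 0.75 × 0.6 × 480 × 7.07 × 182 = 277.9 kN.
Base metal shear (8 mm plate): yield φR_n = 1.0×0.6×345×8×182 = 301.4 kN; rupture φR_n = 0.75×0.6×450×8×182 = 294.8 kN; take 294.8 kN (rupture).
Governing: min(277.9, 294.8) = 277.9 kN → weld metal.

277.9 kN (weld metal governs)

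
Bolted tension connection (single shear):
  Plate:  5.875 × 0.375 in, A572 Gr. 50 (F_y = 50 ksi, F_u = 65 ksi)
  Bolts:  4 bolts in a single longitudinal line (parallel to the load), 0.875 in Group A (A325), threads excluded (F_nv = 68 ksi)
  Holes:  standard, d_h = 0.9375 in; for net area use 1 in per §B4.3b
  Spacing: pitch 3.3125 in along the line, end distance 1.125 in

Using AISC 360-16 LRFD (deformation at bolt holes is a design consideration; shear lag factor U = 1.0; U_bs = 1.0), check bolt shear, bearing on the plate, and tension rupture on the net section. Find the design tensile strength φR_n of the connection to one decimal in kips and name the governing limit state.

Bolt shear: A_b = π(0.875)²/4 = 0.60132 in². φR_n = 0.75 × 68 × 0.60132 × 4 × 1 = 122.7 kips.
Bearing (0.375 in plate, F_u = 65 ksi): end bolts L_c = 1.125 − 0.9375/2 = 0.65625, R_n = min(1.2×0.65625×0.375×65, 2.4×0.875×0.375×65) = 19.195 kips/bolt; interior L_c = 3.3125 − 0.9375 = 2.375, R_n = 51.188 kips/bolt. φR_n = 0.75 × (1×19.195 + 3×51.188) = 129.6 kips.
Tension rupture (net): A_n = (5.875 − 1×1)×0.375 = 1.8281 in² (U = 1.0, A_e = A_n). φR_n = 0.75 × 65 × 1.8281 = 89.1 kips.
Governing: min(122.7, 129.6, 89.1) = 89.1 kips → net-section rupture.

89.1 kips (net-section rupture governs)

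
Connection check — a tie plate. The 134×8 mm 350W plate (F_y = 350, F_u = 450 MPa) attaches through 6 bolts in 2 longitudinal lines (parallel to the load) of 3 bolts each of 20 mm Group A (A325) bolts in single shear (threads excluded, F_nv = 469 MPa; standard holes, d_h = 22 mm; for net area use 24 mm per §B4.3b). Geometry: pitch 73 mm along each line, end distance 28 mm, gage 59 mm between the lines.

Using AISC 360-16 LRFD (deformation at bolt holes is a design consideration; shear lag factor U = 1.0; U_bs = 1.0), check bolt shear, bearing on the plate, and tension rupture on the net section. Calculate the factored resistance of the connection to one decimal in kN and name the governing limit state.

Bolt shear: A_b = π(20)²/4 = 314.16 mm². φR_n = 0.75 × 469 × 314.16 × 6 × 1 = 663.0 kN.
Bearing (8 mm plate, F_u = 450 MPa): end bolts L_c = 28 − 22/2 = 17, R_n = min(1.2×17×8×450, 2.4×20×8×450) = 73.44 kN/bolt; interior L_c = 73 − 22 = 51, R_n = 172.8 kN/bolt. φR_n = 0.75 × (2×73.44 + 4×172.8) = 628.6 kN.
Tension rupture (net): A_n = (134 − 2×24)×8 = 688 mm² (U = 1.0, A_e = A_n). φR_n = 0.75 × 450 × 688 = 232.2 kN.
Governing: min(663.0, 628.6, 232.2) = 232.2 kN → net-section rupture.

232.2 kN (net-section rupture governs)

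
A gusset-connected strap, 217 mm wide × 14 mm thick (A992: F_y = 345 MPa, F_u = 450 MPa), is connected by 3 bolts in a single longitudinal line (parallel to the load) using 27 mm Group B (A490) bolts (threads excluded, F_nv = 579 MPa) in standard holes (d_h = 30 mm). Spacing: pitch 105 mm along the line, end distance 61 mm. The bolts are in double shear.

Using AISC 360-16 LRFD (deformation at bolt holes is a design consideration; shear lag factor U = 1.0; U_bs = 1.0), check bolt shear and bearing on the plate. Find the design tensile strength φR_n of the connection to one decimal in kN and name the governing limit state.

Bolt shear: A_b = π(27)²/4 = 572.56 mm². φR_n = 0.75 × 579 × 572.56 × 3 × 2 = 1491.8 kN.
Bearing (14 mm plate, F_u = 450 MPa): end bolts L_c = 61 − 30/2 = 46, R_n = min(1.2×46×14×450, 2.4×27×14×450) = 347.76 kN/bolt; interior L_c = 105 − 30 = 75, R_n = 408.24 kN/bolt. φR_n = 0.75 × (1×347.76 + 2×408.24) = 873.2 kN.
Governing: min(1491.8, 873.2) = 873.2 kN → bearing.

873.2 kN (bearing governs)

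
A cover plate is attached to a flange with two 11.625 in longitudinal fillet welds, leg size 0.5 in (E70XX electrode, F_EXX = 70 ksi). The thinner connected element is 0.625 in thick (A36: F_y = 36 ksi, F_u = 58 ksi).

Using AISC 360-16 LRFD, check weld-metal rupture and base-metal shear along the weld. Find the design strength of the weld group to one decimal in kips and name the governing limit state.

Weld metal: throat = 0.707×0.5 = 0.3535 in, L = 2×11.625 = 23.25 in. φR_n = 0.75 × 0.6 × 70 × 0.3535 × 23.25 = 258.9 kips.
Base metal shear (0.625 in plate): yield φR_n = 1.0×0.6×36×0.625×23.25 = 313.9 kips; rupture φR_n = 0.75×0.6×58×0.625×23.25 = 379.3 kips; take 313.9 kips (yield).
Governing: min(258.9, 313.9) = 258.9 kips → weld metal.

258.9 kips (weld metal governs)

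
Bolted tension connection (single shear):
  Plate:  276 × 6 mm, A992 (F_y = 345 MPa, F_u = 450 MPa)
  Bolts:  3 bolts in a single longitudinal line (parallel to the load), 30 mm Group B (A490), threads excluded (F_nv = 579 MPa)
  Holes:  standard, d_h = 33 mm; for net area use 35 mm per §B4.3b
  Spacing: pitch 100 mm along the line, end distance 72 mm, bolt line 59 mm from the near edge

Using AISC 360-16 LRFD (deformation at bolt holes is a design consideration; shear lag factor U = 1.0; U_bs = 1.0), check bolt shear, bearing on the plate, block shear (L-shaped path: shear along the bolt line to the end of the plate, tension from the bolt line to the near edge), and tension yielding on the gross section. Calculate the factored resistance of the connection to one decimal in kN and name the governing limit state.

308.2 kN (block shear governs)

Bolt shear: A_b = π(30)²/4 = 706.86 mm². φR_n = 0.75 × 579 × 706.86 × 3 × 1 = 920.9 kN.
Bearing (6 mm plate, F_u = 450 MPa): end bolts L_c = 72 − 33/2 = 55.5, R_n = min(1.2×55.5×6×450, 2.4×30×6×450) = 179.82 kN/bolt; interior L_c = 100 − 33 = 67, R_n = 194.4 kN/bolt. φR_n = 0.75 × (1×179.82 + 2×194.4) = 426.5 kN.
Block shear: shear path 1×[72+2×100] = 1×272 mm, A_gv = 1632, A_nv = 1×(272 − 2.5×35)×6 = 1107 mm²; tension to near edge: (59 − 0.5×35)×6 = 249 mm². R_n = min(0.6×450×1107, 0.6×345×1632) + 1.0×450×249 = min(298.89, 337.82) + 112.05 = 410.94 kN. φR_n = 0.75 × 410.94 = 308.2 kN.
Tension yield (gross): A_g = 276×6 = 1656 mm². φR_n = 0.90 × 345 × 1656 = 514.2 kN.
Governing: min(920.9, 426.5, 308.2, 514.2) = 308.2 kN → block shear.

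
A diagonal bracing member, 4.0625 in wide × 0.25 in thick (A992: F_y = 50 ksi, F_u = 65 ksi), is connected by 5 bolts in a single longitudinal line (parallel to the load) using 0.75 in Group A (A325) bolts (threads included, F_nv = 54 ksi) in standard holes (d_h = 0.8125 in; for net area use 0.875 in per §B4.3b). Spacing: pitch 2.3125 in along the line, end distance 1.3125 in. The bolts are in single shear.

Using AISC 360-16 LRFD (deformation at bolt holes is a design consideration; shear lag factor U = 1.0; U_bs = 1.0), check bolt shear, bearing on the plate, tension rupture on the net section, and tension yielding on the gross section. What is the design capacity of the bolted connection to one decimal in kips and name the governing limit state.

Bolt shear: A_b = π(0.75)²/4 = 0.44179 in². φR_n = 0.75 × 54 × 0.44179 × 5 × 1 = 89.5 kips.
Bearing (0.25 in plate, F_u = 65 ksi): end bolts L_c = 1.3125 − 0.8125/2 = 0.90625, R_n = min(1.2×0.90625×0.25×65, 2.4×0.75×0.25×65) = 17.672 kips/bolt; interior L_c = 2.3125 − 0.8125 = 1.5, R_n = 29.25 kips/bolt. φR_n = 0.75 × (1×17.672 + 4×29.25) = 101.0 kips.
Tension rupture (net): A_n = (4.0625 − 1×0.875)×0.25 = 0.79688 in² (U = 1.0, A_e = A_n). φR_n = 0.75 × 65 × 0.79688 = 38.8 kips.
Tension yield (gross): A_g = 4.0625×0.25 = 1.0156 in². φR_n = 0.90 × 50 × 1.0156 = 45.7 kips.
Governing: min(89.5, 101.0, 38.8, 45.7) = 38.8 kips → net-section rupture.

38.8 kips (net-section rupture governs)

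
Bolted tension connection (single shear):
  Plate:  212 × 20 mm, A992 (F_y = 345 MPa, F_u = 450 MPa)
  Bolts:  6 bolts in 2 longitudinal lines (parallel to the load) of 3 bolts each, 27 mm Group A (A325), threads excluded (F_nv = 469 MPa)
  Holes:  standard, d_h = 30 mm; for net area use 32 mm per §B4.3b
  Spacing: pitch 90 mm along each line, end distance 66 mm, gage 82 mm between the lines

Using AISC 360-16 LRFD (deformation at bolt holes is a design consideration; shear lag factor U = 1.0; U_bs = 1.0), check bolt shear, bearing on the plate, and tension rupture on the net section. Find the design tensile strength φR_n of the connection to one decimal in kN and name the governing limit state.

999.0 kN (net-section rupture governs)

Bolt shear: A_b = π(27)²/4 = 572.56 mm². φR_n = 0.75 × 469 × 572.56 × 6 × 1 = 1208.4 kN.
Bearing (20 mm plate, F_u = 450 MPa): end bolts L_c = 66 − 30/2 = 51, R_n = min(1.2×51×20×450, 2.4×27×20×450) = 550.8 kN/bolt; interior L_c = 90 − 30 = 60, R_n = 583.2 kN/bolt. φR_n = 0.75 × (2×550.8 + 4×583.2) = 2575.8 kN.
Tension rupture (net): A_n = (212 − 2×32)×20 = 2960 mm² (U = 1.0, A_e = A_n). φR_n = 0.75 × 450 × 2960 = 999.0 kN.
Governing: min(1208.4, 2575.8, 999.0) = 999.0 kN → net-section rupture.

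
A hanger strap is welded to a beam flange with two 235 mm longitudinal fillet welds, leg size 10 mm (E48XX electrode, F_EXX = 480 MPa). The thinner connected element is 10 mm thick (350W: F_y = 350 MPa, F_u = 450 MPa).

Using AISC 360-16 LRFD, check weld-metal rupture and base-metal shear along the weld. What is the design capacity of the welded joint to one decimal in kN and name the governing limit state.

717.7 kN (weld metal governs)

Weld metal: throat = 0.707×10 = 7.07 mm, L = 2×235 = 470 mm. φR_n = 0.75 × 0.6 × 480 × 7.07 × 470 = 717.7 kN.
Base metal shear (10 mm plate): yield φR_n = 1.0×0.6×350×10×470 = 987.0 kN; rupture φR_n = 0.75×0.6×450×10×470 = 951.8 kN; take 951.8 kN (rupture).
Governing: min(717.7, 951.8) = 717.7 kN → weld metal.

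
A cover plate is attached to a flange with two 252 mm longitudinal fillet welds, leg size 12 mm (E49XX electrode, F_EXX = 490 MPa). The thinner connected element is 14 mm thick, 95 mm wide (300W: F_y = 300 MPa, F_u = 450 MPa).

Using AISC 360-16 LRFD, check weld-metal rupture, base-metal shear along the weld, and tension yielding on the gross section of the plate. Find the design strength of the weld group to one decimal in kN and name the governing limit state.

359.1 kN (gross-section yield governs)

Weld metal: throat = 0.707×12 = 8.484 mm, L = 2×252 = 504 mm. φR_n = 0.75 × 0.6 × 490 × 8.484 × 504 = 942.8 kN.
Base metal shear (14 mm plate): yield φR_n = 1.0×0.6×300×14×504 = 1270.1 kN; rupture φR_n = 0.75×0.6×450×14×504 = 1428.8 kN; take 1270.1 kN (yield).
Tension yield (gross): A_g = 95×14 = 1330 mm². φR_n = 0.90 × 300 × 1330 = 359.1 kN.
Governing: min(942.8, 1270.1, 359.1) = 359.1 kN → gross-section yield.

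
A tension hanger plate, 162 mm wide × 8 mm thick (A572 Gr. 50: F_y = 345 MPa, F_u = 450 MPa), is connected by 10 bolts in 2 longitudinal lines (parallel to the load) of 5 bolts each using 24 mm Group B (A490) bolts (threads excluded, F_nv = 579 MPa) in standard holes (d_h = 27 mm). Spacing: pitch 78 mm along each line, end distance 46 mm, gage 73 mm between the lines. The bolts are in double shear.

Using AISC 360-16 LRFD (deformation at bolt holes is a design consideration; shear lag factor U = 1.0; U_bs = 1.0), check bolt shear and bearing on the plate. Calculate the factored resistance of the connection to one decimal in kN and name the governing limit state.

Bolt shear: A_b = π(24)²/4 = 452.39 mm². φR_n = 0.75 × 579 × 452.39 × 10 × 2 = 3929.0 kN.
Bearing (8 mm plate, F_u = 450 MPa): end bolts L_c = 46 − 27/2 = 32.5, R_n = min(1.2×32.5×8×450, 2.4×24×8×450) = 140.4 kN/bolt; interior L_c = 78 − 27 = 51, R_n = 207.36 kN/bolt. φR_n = 0.75 × (2×140.4 + 8×207.36) = 1454.8 kN.
Governing: min(3929.0, 1454.8) = 1454.8 kN → bearing.

1454.8 kN (bearing governs)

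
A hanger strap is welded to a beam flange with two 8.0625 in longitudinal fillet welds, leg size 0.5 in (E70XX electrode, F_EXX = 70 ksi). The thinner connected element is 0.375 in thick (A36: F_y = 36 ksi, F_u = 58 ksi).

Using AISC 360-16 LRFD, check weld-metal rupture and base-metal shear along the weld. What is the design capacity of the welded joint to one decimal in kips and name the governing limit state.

Weld metal: throat = 0.707×0.5 = 0.3535 in, L = 2×8.0625 = 16.125 in. φR_n = 0.75 × 0.6 × 70 × 0.3535 × 16.125 = 179.6 kips.
Base metal shear (0.375 in plate): yield φR_n = 1.0×0.6×36×0.375×16.125 = 130.6 kips; rupture φR_n = 0.75×0.6×58×0.375×16.125 = 157.8 kips; take 130.6 kips (yield).
Governing: min(179.6, 130.6) = 130.6 kips → base-metal shear.

130.6 kips (base-metal shear governs)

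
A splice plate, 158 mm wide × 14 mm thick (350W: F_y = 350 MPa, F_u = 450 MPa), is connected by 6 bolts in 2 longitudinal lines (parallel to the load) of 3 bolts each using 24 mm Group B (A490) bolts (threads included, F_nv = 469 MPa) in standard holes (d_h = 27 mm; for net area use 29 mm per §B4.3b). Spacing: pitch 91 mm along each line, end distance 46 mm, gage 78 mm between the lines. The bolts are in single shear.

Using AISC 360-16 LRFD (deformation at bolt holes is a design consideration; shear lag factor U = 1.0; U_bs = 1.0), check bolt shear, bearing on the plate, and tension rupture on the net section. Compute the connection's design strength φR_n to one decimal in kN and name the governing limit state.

Bolt shear: A_b = π(24)²/4 = 452.39 mm². φR_n = 0.75 × 469 × 452.39 × 6 × 1 = 954.8 kN.
Bearing (14 mm plate, F_u = 450 MPa): end bolts L_c = 46 − 27/2 = 32.5, R_n = min(1.2×32.5×14×450, 2.4×24×14×450) = 245.7 kN/bolt; interior L_c = 91 − 27 = 64, R_n = 362.88 kN/bolt. φR_n = 0.75 × (2×245.7 + 4×362.88) = 1457.2 kN.
Tension rupture (net): A_n = (158 − 2×29)×14 = 1400 mm² (U = 1.0, A_e = A_n). φR_n = 0.75 × 450 × 1400 = 472.5 kN.
Governing: min(954.8, 1457.2, 472.5) = 472.5 kN → net-section rupture.

472.5 kN (net-section rupture governs)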